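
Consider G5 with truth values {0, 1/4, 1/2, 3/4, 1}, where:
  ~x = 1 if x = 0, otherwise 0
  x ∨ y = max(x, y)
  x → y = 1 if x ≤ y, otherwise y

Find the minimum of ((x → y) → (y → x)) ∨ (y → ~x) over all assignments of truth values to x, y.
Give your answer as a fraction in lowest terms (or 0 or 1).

1/4

Take x = 1/4, y = 1/2:
x → y = 1/4 → 1/2 = 1
y → x = 1/2 → 1/4 = 1/4
(x → y) → (y → x) = 1 → 1/4 = 1/4
~x = ~1/4 = 0
y → ~x = 1/2 → 0 = 0
((x → y) → (y → x)) ∨ (y → ~x) = 1/4 ∨ 0 = 1/4
No assignment yields a value below 1/4, so this is the minimum.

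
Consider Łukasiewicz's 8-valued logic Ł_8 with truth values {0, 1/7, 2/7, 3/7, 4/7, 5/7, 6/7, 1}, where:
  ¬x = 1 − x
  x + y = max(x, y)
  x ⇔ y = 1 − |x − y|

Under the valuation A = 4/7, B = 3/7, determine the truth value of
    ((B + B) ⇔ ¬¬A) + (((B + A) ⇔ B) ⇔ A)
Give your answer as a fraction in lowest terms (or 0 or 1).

B + B = 3/7 + 3/7 = 3/7
¬A = ¬4/7 = 3/7
¬¬A = ¬3/7 = 4/7
(B + B) ⇔ ¬¬A = 3/7 ⇔ 4/7 = 6/7
B + A = 3/7 + 4/7 = 4/7
(B + A) ⇔ B = 4/7 ⇔ 3/7 = 6/7
((B + A) ⇔ B) ⇔ A = 6/7 ⇔ 4/7 = 5/7
((B + B) ⇔ ¬¬A) + (((B + A) ⇔ B) ⇔ A) = 6/7 + 5/7 = 6/7

6/7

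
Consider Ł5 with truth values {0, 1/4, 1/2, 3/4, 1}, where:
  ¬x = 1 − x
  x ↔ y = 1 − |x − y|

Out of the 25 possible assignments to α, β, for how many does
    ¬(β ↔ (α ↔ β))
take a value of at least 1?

2

value 1: 2 assignments (counts)
value 3/4: 3 assignments
value 1/2: 6 assignments
value 1/4: 7 assignments
value 0: 7 assignments
So 2 of the 25 assignments meet the threshold.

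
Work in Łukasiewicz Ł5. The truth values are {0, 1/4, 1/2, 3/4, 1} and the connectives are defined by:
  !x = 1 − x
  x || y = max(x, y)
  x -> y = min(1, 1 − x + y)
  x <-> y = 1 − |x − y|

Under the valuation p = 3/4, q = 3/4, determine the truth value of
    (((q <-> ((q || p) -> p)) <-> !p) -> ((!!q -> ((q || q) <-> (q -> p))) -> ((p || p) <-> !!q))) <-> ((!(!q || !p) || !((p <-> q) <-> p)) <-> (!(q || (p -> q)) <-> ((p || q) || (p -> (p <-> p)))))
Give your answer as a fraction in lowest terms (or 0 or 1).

q || p = 3/4 || 3/4 = 3/4
(q || p) -> p = 3/4 -> 3/4 = 1
q <-> ((q || p) -> p) = 3/4 <-> 1 = 3/4
!p = !3/4 = 1/4
(q <-> ((q || p) -> p)) <-> !p = 3/4 <-> 1/4 = 1/2
!q = !3/4 = 1/4
!!q = !1/4 = 3/4
q || q = 3/4 || 3/4 = 3/4
q -> p = 3/4 -> 3/4 = 1
(q || q) <-> (q -> p) = 3/4 <-> 1 = 3/4
!!q -> ((q || q) <-> (q -> p)) = 3/4 -> 3/4 = 1
p || p = 3/4 || 3/4 = 3/4
!q = !3/4 = 1/4
!!q = !1/4 = 3/4
(p || p) <-> !!q = 3/4 <-> 3/4 = 1
(!!q -> ((q || q) <-> (q -> p))) -> ((p || p) <-> !!q) = 1 -> 1 = 1
((q <-> ((q || p) -> p)) <-> !p) -> ((!!q -> ((q || q) <-> (q -> p))) -> ((p || p) <-> !!q)) = 1/2 -> 1 = 1
!q = !3/4 = 1/4
!p = !3/4 = 1/4
!q || !p = 1/4 || 1/4 = 1/4
!(!q || !p) = !1/4 = 3/4
p <-> q = 3/4 <-> 3/4 = 1
(p <-> q) <-> p = 1 <-> 3/4 = 3/4
!((p <-> q) <-> p) = !3/4 = 1/4
!(!q || !p) || !((p <-> q) <-> p) = 3/4 || 1/4 = 3/4
p -> q = 3/4 -> 3/4 = 1
q || (p -> q) = 3/4 || 1 = 1
!(q || (p -> q)) = !1 = 0
p || q = 3/4 || 3/4 = 3/4
p <-> p = 3/4 <-> 3/4 = 1
p -> (p <-> p) = 3/4 -> 1 = 1
(p || q) || (p -> (p <-> p)) = 3/4 || 1 = 1
!(q || (p -> q)) <-> ((p || q) || (p -> (p <-> p))) = 0 <-> 1 = 0
(!(!q || !p) || !((p <-> q) <-> p)) <-> (!(q || (p -> q)) <-> ((p || q) || (p -> (p <-> p)))) = 3/4 <-> 0 = 1/4
(((q <-> ((q || p) -> p)) <-> !p) -> ((!!q -> ((q || q) <-> (q -> p))) -> ((p || p) <-> !!q))) <-> ((!(!q || !p) || !((p <-> q) <-> p)) <-> (!(q || (p -> q)) <-> ((p || q) || (p -> (p <-> p))))) = 1 <-> 1/4 = 1/4

1/4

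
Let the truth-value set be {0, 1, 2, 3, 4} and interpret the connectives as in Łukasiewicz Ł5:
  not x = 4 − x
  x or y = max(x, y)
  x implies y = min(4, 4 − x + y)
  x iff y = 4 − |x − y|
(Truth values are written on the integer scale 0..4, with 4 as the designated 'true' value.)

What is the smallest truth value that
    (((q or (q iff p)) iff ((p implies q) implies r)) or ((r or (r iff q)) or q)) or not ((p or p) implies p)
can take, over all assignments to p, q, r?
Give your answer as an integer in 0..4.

Take p = 0, q = 0, r = 2:
q iff p = 0 iff 0 = 4
q or (q iff p) = 0 or 4 = 4
p implies q = 0 implies 0 = 4
(p implies q) implies r = 4 implies 2 = 2
(q or (q iff p)) iff ((p implies q) implies r) = 4 iff 2 = 2
r iff q = 2 iff 0 = 2
r or (r iff q) = 2 or 2 = 2
(r or (r iff q)) or q = 2 or 0 = 2
((q or (q iff p)) iff ((p implies q) implies r)) or ((r or (r iff q)) or q) = 2 or 2 = 2
p or p = 0 or 0 = 0
(p or p) implies p = 0 implies 0 = 4
not ((p or p) implies p) = not 4 = 0
(((q or (q iff p)) iff ((p implies q) implies r)) or ((r or (r iff q)) or q)) or not ((p or p) implies p) = 2 or 0 = 2
No assignment yields a value below 2, so this is the minimum.

2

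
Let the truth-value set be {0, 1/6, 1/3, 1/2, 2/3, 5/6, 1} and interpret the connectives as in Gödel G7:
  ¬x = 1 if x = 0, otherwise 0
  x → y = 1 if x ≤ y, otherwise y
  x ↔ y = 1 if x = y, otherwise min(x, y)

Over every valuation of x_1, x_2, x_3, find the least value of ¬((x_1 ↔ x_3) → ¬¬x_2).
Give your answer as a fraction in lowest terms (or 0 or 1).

0

Take x_1 = 0, x_2 = 0, x_3 = 1/6:
x_1 ↔ x_3 = 0 ↔ 1/6 = 0
¬x_2 = ¬0 = 1
¬¬x_2 = ¬1 = 0
(x_1 ↔ x_3) → ¬¬x_2 = 0 → 0 = 1
¬((x_1 ↔ x_3) → ¬¬x_2) = ¬1 = 0
No assignment yields a value below 0, so this is the minimum.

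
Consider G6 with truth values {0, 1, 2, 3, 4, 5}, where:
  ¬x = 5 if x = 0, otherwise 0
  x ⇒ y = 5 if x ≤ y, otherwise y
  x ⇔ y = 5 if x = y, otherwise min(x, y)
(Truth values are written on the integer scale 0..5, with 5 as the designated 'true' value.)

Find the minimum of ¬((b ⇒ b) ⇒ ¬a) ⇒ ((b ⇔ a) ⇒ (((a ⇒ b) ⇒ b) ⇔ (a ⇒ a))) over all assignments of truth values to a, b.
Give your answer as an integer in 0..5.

Take a = 1, b = 1:
b ⇒ b = 1 ⇒ 1 = 5
¬a = ¬1 = 0
(b ⇒ b) ⇒ ¬a = 5 ⇒ 0 = 0
¬((b ⇒ b) ⇒ ¬a) = ¬0 = 5
b ⇔ a = 1 ⇔ 1 = 5
a ⇒ b = 1 ⇒ 1 = 5
(a ⇒ b) ⇒ b = 5 ⇒ 1 = 1
a ⇒ a = 1 ⇒ 1 = 5
((a ⇒ b) ⇒ b) ⇔ (a ⇒ a) = 1 ⇔ 5 = 1
(b ⇔ a) ⇒ (((a ⇒ b) ⇒ b) ⇔ (a ⇒ a)) = 5 ⇒ 1 = 1
¬((b ⇒ b) ⇒ ¬a) ⇒ ((b ⇔ a) ⇒ (((a ⇒ b) ⇒ b) ⇔ (a ⇒ a))) = 5 ⇒ 1 = 1
No assignment yields a value below 1, so this is the minimum.

1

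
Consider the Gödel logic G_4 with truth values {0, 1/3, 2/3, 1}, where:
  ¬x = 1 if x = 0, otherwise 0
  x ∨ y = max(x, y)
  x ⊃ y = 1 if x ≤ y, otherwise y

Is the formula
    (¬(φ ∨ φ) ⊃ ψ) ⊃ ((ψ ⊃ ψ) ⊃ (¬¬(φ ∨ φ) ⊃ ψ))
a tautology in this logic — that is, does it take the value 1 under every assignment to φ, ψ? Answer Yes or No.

Counterexample: take φ = 1/3, ψ = 0.
φ ∨ φ = 1/3 ∨ 1/3 = 1/3
¬(φ ∨ φ) = ¬1/3 = 0
¬(φ ∨ φ) ⊃ ψ = 0 ⊃ 0 = 1
ψ ⊃ ψ = 0 ⊃ 0 = 1
φ ∨ φ = 1/3 ∨ 1/3 = 1/3
¬(φ ∨ φ) = ¬1/3 = 0
¬¬(φ ∨ φ) = ¬0 = 1
¬¬(φ ∨ φ) ⊃ ψ = 1 ⊃ 0 = 0
(ψ ⊃ ψ) ⊃ (¬¬(φ ∨ φ) ⊃ ψ) = 1 ⊃ 0 = 0
(¬(φ ∨ φ) ⊃ ψ) ⊃ ((ψ ⊃ ψ) ⊃ (¬¬(φ ∨ φ) ⊃ ψ)) = 1 ⊃ 0 = 0
This gives 0 ≠ 1.

No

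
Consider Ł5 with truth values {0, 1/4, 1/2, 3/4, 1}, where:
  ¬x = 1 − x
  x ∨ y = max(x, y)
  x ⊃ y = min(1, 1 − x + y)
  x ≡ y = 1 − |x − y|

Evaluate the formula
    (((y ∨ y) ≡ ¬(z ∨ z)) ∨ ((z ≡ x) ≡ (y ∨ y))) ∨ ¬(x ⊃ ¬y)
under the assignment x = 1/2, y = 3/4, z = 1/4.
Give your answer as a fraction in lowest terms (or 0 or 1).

1

y ∨ y = 3/4 ∨ 3/4 = 3/4
z ∨ z = 1/4 ∨ 1/4 = 1/4
¬(z ∨ z) = ¬1/4 = 3/4
(y ∨ y) ≡ ¬(z ∨ z) = 3/4 ≡ 3/4 = 1
z ≡ x = 1/4 ≡ 1/2 = 3/4
y ∨ y = 3/4 ∨ 3/4 = 3/4
(z ≡ x) ≡ (y ∨ y) = 3/4 ≡ 3/4 = 1
((y ∨ y) ≡ ¬(z ∨ z)) ∨ ((z ≡ x) ≡ (y ∨ y)) = 1 ∨ 1 = 1
¬y = ¬3/4 = 1/4
x ⊃ ¬y = 1/2 ⊃ 1/4 = 3/4
¬(x ⊃ ¬y) = ¬3/4 = 1/4
(((y ∨ y) ≡ ¬(z ∨ z)) ∨ ((z ≡ x) ≡ (y ∨ y))) ∨ ¬(x ⊃ ¬y) = 1 ∨ 1/4 = 1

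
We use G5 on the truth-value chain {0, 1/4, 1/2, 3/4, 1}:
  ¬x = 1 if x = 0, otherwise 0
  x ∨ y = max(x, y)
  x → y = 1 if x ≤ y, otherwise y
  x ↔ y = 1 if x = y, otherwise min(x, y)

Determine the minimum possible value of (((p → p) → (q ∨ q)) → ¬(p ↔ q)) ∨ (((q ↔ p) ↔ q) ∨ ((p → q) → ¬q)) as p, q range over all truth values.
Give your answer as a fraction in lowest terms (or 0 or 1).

1/4

Take p = 1/4, q = 1/4:
p → p = 1/4 → 1/4 = 1
q ∨ q = 1/4 ∨ 1/4 = 1/4
(p → p) → (q ∨ q) = 1 → 1/4 = 1/4
p ↔ q = 1/4 ↔ 1/4 = 1
¬(p ↔ q) = ¬1 = 0
((p → p) → (q ∨ q)) → ¬(p ↔ q) = 1/4 → 0 = 0
q ↔ p = 1/4 ↔ 1/4 = 1
(q ↔ p) ↔ q = 1 ↔ 1/4 = 1/4
p → q = 1/4 → 1/4 = 1
¬q = ¬1/4 = 0
(p → q) → ¬q = 1 → 0 = 0
((q ↔ p) ↔ q) ∨ ((p → q) → ¬q) = 1/4 ∨ 0 = 1/4
(((p → p) → (q ∨ q)) → ¬(p ↔ q)) ∨ (((q ↔ p) ↔ q) ∨ ((p → q) → ¬q)) = 0 ∨ 1/4 = 1/4
No assignment yields a value below 1/4, so this is the minimum.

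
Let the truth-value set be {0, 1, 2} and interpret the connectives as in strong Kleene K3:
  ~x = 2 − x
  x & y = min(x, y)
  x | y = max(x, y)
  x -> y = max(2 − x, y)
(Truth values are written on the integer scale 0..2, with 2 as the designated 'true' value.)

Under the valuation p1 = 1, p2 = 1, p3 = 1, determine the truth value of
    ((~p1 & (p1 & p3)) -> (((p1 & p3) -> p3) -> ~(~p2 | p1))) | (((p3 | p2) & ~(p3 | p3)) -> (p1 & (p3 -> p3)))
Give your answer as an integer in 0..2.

1

~p1 = ~1 = 1
p1 & p3 = 1 & 1 = 1
~p1 & (p1 & p3) = 1 & 1 = 1
p1 & p3 = 1 & 1 = 1
(p1 & p3) -> p3 = 1 -> 1 = 1
~p2 = ~1 = 1
~p2 | p1 = 1 | 1 = 1
~(~p2 | p1) = ~1 = 1
((p1 & p3) -> p3) -> ~(~p2 | p1) = 1 -> 1 = 1
(~p1 & (p1 & p3)) -> (((p1 & p3) -> p3) -> ~(~p2 | p1)) = 1 -> 1 = 1
p3 | p2 = 1 | 1 = 1
p3 | p3 = 1 | 1 = 1
~(p3 | p3) = ~1 = 1
(p3 | p2) & ~(p3 | p3) = 1 & 1 = 1
p3 -> p3 = 1 -> 1 = 1
p1 & (p3 -> p3) = 1 & 1 = 1
((p3 | p2) & ~(p3 | p3)) -> (p1 & (p3 -> p3)) = 1 -> 1 = 1
((~p1 & (p1 & p3)) -> (((p1 & p3) -> p3) -> ~(~p2 | p1))) | (((p3 | p2) & ~(p3 | p3)) -> (p1 & (p3 -> p3))) = 1 | 1 = 1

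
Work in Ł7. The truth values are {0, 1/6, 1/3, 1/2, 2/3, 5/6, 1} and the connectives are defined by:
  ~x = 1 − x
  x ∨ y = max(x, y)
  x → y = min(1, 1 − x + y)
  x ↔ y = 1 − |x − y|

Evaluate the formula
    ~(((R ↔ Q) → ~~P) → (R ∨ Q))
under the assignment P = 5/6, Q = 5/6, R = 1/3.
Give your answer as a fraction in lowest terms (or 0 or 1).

1/6

R ↔ Q = 1/3 ↔ 5/6 = 1/2
~P = ~5/6 = 1/6
~~P = ~1/6 = 5/6
(R ↔ Q) → ~~P = 1/2 → 5/6 = 1
R ∨ Q = 1/3 ∨ 5/6 = 5/6
((R ↔ Q) → ~~P) → (R ∨ Q) = 1 → 5/6 = 5/6
~(((R ↔ Q) → ~~P) → (R ∨ Q)) = ~5/6 = 1/6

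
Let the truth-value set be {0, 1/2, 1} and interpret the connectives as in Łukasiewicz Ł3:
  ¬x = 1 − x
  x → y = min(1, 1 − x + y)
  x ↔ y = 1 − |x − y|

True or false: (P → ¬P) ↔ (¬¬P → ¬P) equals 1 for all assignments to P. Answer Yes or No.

P = 0 ↦ 1
P = 1/2 ↦ 1
P = 1 ↦ 1
Every assignment gives a value ≥ 1.

Yes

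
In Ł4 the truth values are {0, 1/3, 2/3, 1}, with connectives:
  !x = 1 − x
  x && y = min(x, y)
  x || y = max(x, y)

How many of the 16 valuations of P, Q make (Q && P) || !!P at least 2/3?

P = 0, Q = 0 ↦ 0  <
P = 0, Q = 1/3 ↦ 0  <
P = 0, Q = 2/3 ↦ 0  <
P = 0, Q = 1 ↦ 0  <
P = 1/3, Q = 0 ↦ 1/3  <
P = 1/3, Q = 1/3 ↦ 1/3  <
P = 1/3, Q = 2/3 ↦ 1/3  <
P = 1/3, Q = 1 ↦ 1/3  <
P = 2/3, Q = 0 ↦ 2/3  ≥
P = 2/3, Q = 1/3 ↦ 2/3  ≥
P = 2/3, Q = 2/3 ↦ 2/3  ≥
P = 2/3, Q = 1 ↦ 2/3  ≥
P = 1, Q = 0 ↦ 1  ≥
P = 1, Q = 1/3 ↦ 1  ≥
P = 1, Q = 2/3 ↦ 1  ≥
P = 1, Q = 1 ↦ 1  ≥
So 8 of the 16 assignments meet the threshold.

8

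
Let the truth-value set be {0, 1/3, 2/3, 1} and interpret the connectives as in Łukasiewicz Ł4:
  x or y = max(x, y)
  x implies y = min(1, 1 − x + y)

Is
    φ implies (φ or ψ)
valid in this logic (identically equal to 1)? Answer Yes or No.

Yes

φ = 0, ψ = 0 ↦ 1
φ = 0, ψ = 1/3 ↦ 1
φ = 0, ψ = 2/3 ↦ 1
φ = 0, ψ = 1 ↦ 1
φ = 1/3, ψ = 0 ↦ 1
φ = 1/3, ψ = 1/3 ↦ 1
φ = 1/3, ψ = 2/3 ↦ 1
φ = 1/3, ψ = 1 ↦ 1
φ = 2/3, ψ = 0 ↦ 1
φ = 2/3, ψ = 1/3 ↦ 1
φ = 2/3, ψ = 2/3 ↦ 1
φ = 2/3, ψ = 1 ↦ 1
φ = 1, ψ = 0 ↦ 1
φ = 1, ψ = 1/3 ↦ 1
φ = 1, ψ = 2/3 ↦ 1
φ = 1, ψ = 1 ↦ 1
Every assignment gives a value ≥ 1.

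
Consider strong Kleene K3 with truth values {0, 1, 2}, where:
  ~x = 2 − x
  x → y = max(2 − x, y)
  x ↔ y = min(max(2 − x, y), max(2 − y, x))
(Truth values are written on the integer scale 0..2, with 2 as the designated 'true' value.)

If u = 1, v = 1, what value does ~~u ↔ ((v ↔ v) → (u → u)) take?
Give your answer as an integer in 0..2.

1

~u = ~1 = 1
~~u = ~1 = 1
v ↔ v = 1 ↔ 1 = 1
u → u = 1 → 1 = 1
(v ↔ v) → (u → u) = 1 → 1 = 1
~~u ↔ ((v ↔ v) → (u → u)) = 1 ↔ 1 = 1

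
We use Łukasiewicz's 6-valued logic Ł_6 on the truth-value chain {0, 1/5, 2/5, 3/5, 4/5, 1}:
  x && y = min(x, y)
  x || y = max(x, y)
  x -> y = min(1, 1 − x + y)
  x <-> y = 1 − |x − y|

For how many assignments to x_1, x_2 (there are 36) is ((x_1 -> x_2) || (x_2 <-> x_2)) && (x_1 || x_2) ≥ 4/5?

20

value 1: 11 assignments (counts)
value 4/5: 9 assignments (counts)
value 3/5: 7 assignments
value 2/5: 5 assignments
value 1/5: 3 assignments
value 0: 1 assignment
So 20 of the 36 assignments meet the threshold.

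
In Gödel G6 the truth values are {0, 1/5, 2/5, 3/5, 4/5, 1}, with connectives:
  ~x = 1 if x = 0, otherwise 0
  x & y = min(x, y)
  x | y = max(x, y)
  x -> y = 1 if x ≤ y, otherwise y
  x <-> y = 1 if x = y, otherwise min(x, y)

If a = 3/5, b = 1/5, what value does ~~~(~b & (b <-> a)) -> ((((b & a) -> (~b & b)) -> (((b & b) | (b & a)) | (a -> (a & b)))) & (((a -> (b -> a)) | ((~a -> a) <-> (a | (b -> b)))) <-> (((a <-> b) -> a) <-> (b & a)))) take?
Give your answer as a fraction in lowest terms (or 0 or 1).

~b = ~1/5 = 0
b <-> a = 1/5 <-> 3/5 = 1/5
~b & (b <-> a) = 0 & 1/5 = 0
~(~b & (b <-> a)) = ~0 = 1
~~(~b & (b <-> a)) = ~1 = 0
~~~(~b & (b <-> a)) = ~0 = 1
b & a = 1/5 & 3/5 = 1/5
~b = ~1/5 = 0
~b & b = 0 & 1/5 = 0
(b & a) -> (~b & b) = 1/5 -> 0 = 0
b & b = 1/5 & 1/5 = 1/5
b & a = 1/5 & 3/5 = 1/5
(b & b) | (b & a) = 1/5 | 1/5 = 1/5
a & b = 3/5 & 1/5 = 1/5
a -> (a & b) = 3/5 -> 1/5 = 1/5
((b & b) | (b & a)) | (a -> (a & b)) = 1/5 | 1/5 = 1/5
((b & a) -> (~b & b)) -> (((b & b) | (b & a)) | (a -> (a & b))) = 0 -> 1/5 = 1
b -> a = 1/5 -> 3/5 = 1
a -> (b -> a) = 3/5 -> 1 = 1
~a = ~3/5 = 0
~a -> a = 0 -> 3/5 = 1
b -> b = 1/5 -> 1/5 = 1
a | (b -> b) = 3/5 | 1 = 1
(~a -> a) <-> (a | (b -> b)) = 1 <-> 1 = 1
(a -> (b -> a)) | ((~a -> a) <-> (a | (b -> b))) = 1 | 1 = 1
a <-> b = 3/5 <-> 1/5 = 1/5
(a <-> b) -> a = 1/5 -> 3/5 = 1
b & a = 1/5 & 3/5 = 1/5
((a <-> b) -> a) <-> (b & a) = 1 <-> 1/5 = 1/5
((a -> (b -> a)) | ((~a -> a) <-> (a | (b -> b)))) <-> (((a <-> b) -> a) <-> (b & a)) = 1 <-> 1/5 = 1/5
(((b & a) -> (~b & b)) -> (((b & b) | (b & a)) | (a -> (a & b)))) & (((a -> (b -> a)) | ((~a -> a) <-> (a | (b -> b)))) <-> (((a <-> b) -> a) <-> (b & a))) = 1 & 1/5 = 1/5
~~~(~b & (b <-> a)) -> ((((b & a) -> (~b & b)) -> (((b & b) | (b & a)) | (a -> (a & b)))) & (((a -> (b -> a)) | ((~a -> a) <-> (a | (b -> b)))) <-> (((a <-> b) -> a) <-> (b & a)))) = 1 -> 1/5 = 1/5

1/5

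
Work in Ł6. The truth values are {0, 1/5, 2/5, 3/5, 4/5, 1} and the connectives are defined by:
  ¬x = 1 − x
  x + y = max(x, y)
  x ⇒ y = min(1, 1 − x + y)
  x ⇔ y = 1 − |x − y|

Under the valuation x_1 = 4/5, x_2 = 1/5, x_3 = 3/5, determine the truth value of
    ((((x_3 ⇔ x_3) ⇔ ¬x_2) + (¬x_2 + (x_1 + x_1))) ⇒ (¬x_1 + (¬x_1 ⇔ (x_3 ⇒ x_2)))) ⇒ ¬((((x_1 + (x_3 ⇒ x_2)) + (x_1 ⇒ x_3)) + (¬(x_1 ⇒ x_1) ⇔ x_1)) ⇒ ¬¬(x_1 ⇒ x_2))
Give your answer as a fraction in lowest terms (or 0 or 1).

3/5

x_3 ⇔ x_3 = 3/5 ⇔ 3/5 = 1
¬x_2 = ¬1/5 = 4/5
(x_3 ⇔ x_3) ⇔ ¬x_2 = 1 ⇔ 4/5 = 4/5
¬x_2 = ¬1/5 = 4/5
x_1 + x_1 = 4/5 + 4/5 = 4/5
¬x_2 + (x_1 + x_1) = 4/5 + 4/5 = 4/5
((x_3 ⇔ x_3) ⇔ ¬x_2) + (¬x_2 + (x_1 + x_1)) = 4/5 + 4/5 = 4/5
¬x_1 = ¬4/5 = 1/5
¬x_1 = ¬4/5 = 1/5
x_3 ⇒ x_2 = 3/5 ⇒ 1/5 = 3/5
¬x_1 ⇔ (x_3 ⇒ x_2) = 1/5 ⇔ 3/5 = 3/5
¬x_1 + (¬x_1 ⇔ (x_3 ⇒ x_2)) = 1/5 + 3/5 = 3/5
(((x_3 ⇔ x_3) ⇔ ¬x_2) + (¬x_2 + (x_1 + x_1))) ⇒ (¬x_1 + (¬x_1 ⇔ (x_3 ⇒ x_2))) = 4/5 ⇒ 3/5 = 4/5
x_3 ⇒ x_2 = 3/5 ⇒ 1/5 = 3/5
x_1 + (x_3 ⇒ x_2) = 4/5 + 3/5 = 4/5
x_1 ⇒ x_3 = 4/5 ⇒ 3/5 = 4/5
(x_1 + (x_3 ⇒ x_2)) + (x_1 ⇒ x_3) = 4/5 + 4/5 = 4/5
x_1 ⇒ x_1 = 4/5 ⇒ 4/5 = 1
¬(x_1 ⇒ x_1) = ¬1 = 0
¬(x_1 ⇒ x_1) ⇔ x_1 = 0 ⇔ 4/5 = 1/5
((x_1 + (x_3 ⇒ x_2)) + (x_1 ⇒ x_3)) + (¬(x_1 ⇒ x_1) ⇔ x_1) = 4/5 + 1/5 = 4/5
x_1 ⇒ x_2 = 4/5 ⇒ 1/5 = 2/5
¬(x_1 ⇒ x_2) = ¬2/5 = 3/5
¬¬(x_1 ⇒ x_2) = ¬3/5 = 2/5
(((x_1 + (x_3 ⇒ x_2)) + (x_1 ⇒ x_3)) + (¬(x_1 ⇒ x_1) ⇔ x_1)) ⇒ ¬¬(x_1 ⇒ x_2) = 4/5 ⇒ 2/5 = 3/5
¬((((x_1 + (x_3 ⇒ x_2)) + (x_1 ⇒ x_3)) + (¬(x_1 ⇒ x_1) ⇔ x_1)) ⇒ ¬¬(x_1 ⇒ x_2)) = ¬3/5 = 2/5
((((x_3 ⇔ x_3) ⇔ ¬x_2) + (¬x_2 + (x_1 + x_1))) ⇒ (¬x_1 + (¬x_1 ⇔ (x_3 ⇒ x_2)))) ⇒ ¬((((x_1 + (x_3 ⇒ x_2)) + (x_1 ⇒ x_3)) + (¬(x_1 ⇒ x_1) ⇔ x_1)) ⇒ ¬¬(x_1 ⇒ x_2)) = 4/5 ⇒ 2/5 = 3/5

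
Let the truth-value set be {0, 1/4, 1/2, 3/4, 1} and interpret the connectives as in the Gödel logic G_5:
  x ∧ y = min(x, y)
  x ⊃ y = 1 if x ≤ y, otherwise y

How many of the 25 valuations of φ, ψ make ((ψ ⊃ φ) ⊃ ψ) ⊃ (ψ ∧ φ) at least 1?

15

value 1: 15 assignments (counts)
value 3/4: 1 assignment
value 1/2: 2 assignments
value 1/4: 3 assignments
value 0: 4 assignments
So 15 of the 25 assignments meet the threshold.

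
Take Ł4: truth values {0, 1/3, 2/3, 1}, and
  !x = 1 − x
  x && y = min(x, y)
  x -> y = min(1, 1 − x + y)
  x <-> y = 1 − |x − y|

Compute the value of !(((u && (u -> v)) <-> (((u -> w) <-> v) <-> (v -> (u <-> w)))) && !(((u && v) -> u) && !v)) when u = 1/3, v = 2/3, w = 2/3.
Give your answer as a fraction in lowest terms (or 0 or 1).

1/3

u -> v = 1/3 -> 2/3 = 1
u && (u -> v) = 1/3 && 1 = 1/3
u -> w = 1/3 -> 2/3 = 1
(u -> w) <-> v = 1 <-> 2/3 = 2/3
u <-> w = 1/3 <-> 2/3 = 2/3
v -> (u <-> w) = 2/3 -> 2/3 = 1
((u -> w) <-> v) <-> (v -> (u <-> w)) = 2/3 <-> 1 = 2/3
(u && (u -> v)) <-> (((u -> w) <-> v) <-> (v -> (u <-> w))) = 1/3 <-> 2/3 = 2/3
u && v = 1/3 && 2/3 = 1/3
(u && v) -> u = 1/3 -> 1/3 = 1
!v = !2/3 = 1/3
((u && v) -> u) && !v = 1 && 1/3 = 1/3
!(((u && v) -> u) && !v) = !1/3 = 2/3
((u && (u -> v)) <-> (((u -> w) <-> v) <-> (v -> (u <-> w)))) && !(((u && v) -> u) && !v) = 2/3 && 2/3 = 2/3
!(((u && (u -> v)) <-> (((u -> w) <-> v) <-> (v -> (u <-> w)))) && !(((u && v) -> u) && !v)) = !2/3 = 1/3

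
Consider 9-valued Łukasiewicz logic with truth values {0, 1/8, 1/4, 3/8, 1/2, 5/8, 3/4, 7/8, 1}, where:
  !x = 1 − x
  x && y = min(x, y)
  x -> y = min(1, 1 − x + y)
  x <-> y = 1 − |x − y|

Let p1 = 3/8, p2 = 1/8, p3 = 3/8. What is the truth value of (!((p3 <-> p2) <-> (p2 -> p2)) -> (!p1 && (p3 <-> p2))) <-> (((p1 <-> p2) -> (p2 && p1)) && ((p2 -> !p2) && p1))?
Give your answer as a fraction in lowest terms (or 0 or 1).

p3 <-> p2 = 3/8 <-> 1/8 = 3/4
p2 -> p2 = 1/8 -> 1/8 = 1
(p3 <-> p2) <-> (p2 -> p2) = 3/4 <-> 1 = 3/4
!((p3 <-> p2) <-> (p2 -> p2)) = !3/4 = 1/4
!p1 = !3/8 = 5/8
p3 <-> p2 = 3/8 <-> 1/8 = 3/4
!p1 && (p3 <-> p2) = 5/8 && 3/4 = 5/8
!((p3 <-> p2) <-> (p2 -> p2)) -> (!p1 && (p3 <-> p2)) = 1/4 -> 5/8 = 1
p1 <-> p2 = 3/8 <-> 1/8 = 3/4
p2 && p1 = 1/8 && 3/8 = 1/8
(p1 <-> p2) -> (p2 && p1) = 3/4 -> 1/8 = 3/8
!p2 = !1/8 = 7/8
p2 -> !p2 = 1/8 -> 7/8 = 1
(p2 -> !p2) && p1 = 1 && 3/8 = 3/8
((p1 <-> p2) -> (p2 && p1)) && ((p2 -> !p2) && p1) = 3/8 && 3/8 = 3/8
(!((p3 <-> p2) <-> (p2 -> p2)) -> (!p1 && (p3 <-> p2))) <-> (((p1 <-> p2) -> (p2 && p1)) && ((p2 -> !p2) && p1)) = 1 <-> 3/8 = 3/8

3/8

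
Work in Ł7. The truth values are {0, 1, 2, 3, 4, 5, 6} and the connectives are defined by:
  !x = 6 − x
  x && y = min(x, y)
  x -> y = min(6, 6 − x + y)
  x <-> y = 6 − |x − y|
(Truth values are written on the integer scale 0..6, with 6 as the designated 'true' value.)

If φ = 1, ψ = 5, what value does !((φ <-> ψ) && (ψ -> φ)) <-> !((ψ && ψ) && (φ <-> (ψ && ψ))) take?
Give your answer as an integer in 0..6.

φ <-> ψ = 1 <-> 5 = 2
ψ -> φ = 5 -> 1 = 2
(φ <-> ψ) && (ψ -> φ) = 2 && 2 = 2
!((φ <-> ψ) && (ψ -> φ)) = !2 = 4
ψ && ψ = 5 && 5 = 5
ψ && ψ = 5 && 5 = 5
φ <-> (ψ && ψ) = 1 <-> 5 = 2
(ψ && ψ) && (φ <-> (ψ && ψ)) = 5 && 2 = 2
!((ψ && ψ) && (φ <-> (ψ && ψ))) = !2 = 4
!((φ <-> ψ) && (ψ -> φ)) <-> !((ψ && ψ) && (φ <-> (ψ && ψ))) = 4 <-> 4 = 6

6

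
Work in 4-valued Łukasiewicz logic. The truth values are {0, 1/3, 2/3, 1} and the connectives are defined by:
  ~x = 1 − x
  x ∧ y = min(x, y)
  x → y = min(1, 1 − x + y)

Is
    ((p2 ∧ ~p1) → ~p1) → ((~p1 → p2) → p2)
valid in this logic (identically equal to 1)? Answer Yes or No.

No

Counterexample: take p1 = 1/3, p2 = 0.
~p1 = ~1/3 = 2/3
p2 ∧ ~p1 = 0 ∧ 2/3 = 0
~p1 = ~1/3 = 2/3
(p2 ∧ ~p1) → ~p1 = 0 → 2/3 = 1
~p1 = ~1/3 = 2/3
~p1 → p2 = 2/3 → 0 = 1/3
(~p1 → p2) → p2 = 1/3 → 0 = 2/3
((p2 ∧ ~p1) → ~p1) → ((~p1 → p2) → p2) = 1 → 2/3 = 2/3
This gives 2/3 ≠ 1.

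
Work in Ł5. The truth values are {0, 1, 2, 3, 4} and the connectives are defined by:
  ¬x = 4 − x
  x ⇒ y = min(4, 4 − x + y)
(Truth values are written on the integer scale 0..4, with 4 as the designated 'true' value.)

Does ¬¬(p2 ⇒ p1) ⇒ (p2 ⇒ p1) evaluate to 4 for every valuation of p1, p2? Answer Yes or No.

Yes

At p1 = 0, p2 = 3, for instance:
p2 ⇒ p1 = 3 ⇒ 0 = 1
¬(p2 ⇒ p1) = ¬1 = 3
¬¬(p2 ⇒ p1) = ¬3 = 1
¬¬(p2 ⇒ p1) ⇒ (p2 ⇒ p1) = 1 ⇒ 1 = 4
and checking the remaining 24 assignments likewise gives ≥ 4 in every case.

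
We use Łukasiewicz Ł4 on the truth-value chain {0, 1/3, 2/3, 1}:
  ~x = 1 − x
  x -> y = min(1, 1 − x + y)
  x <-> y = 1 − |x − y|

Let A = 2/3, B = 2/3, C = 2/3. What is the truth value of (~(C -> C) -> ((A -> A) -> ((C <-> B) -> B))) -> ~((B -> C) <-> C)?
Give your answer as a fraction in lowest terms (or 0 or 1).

1/3

C -> C = 2/3 -> 2/3 = 1
~(C -> C) = ~1 = 0
A -> A = 2/3 -> 2/3 = 1
C <-> B = 2/3 <-> 2/3 = 1
(C <-> B) -> B = 1 -> 2/3 = 2/3
(A -> A) -> ((C <-> B) -> B) = 1 -> 2/3 = 2/3
~(C -> C) -> ((A -> A) -> ((C <-> B) -> B)) = 0 -> 2/3 = 1
B -> C = 2/3 -> 2/3 = 1
(B -> C) <-> C = 1 <-> 2/3 = 2/3
~((B -> C) <-> C) = ~2/3 = 1/3
(~(C -> C) -> ((A -> A) -> ((C <-> B) -> B))) -> ~((B -> C) <-> C) = 1 -> 1/3 = 1/3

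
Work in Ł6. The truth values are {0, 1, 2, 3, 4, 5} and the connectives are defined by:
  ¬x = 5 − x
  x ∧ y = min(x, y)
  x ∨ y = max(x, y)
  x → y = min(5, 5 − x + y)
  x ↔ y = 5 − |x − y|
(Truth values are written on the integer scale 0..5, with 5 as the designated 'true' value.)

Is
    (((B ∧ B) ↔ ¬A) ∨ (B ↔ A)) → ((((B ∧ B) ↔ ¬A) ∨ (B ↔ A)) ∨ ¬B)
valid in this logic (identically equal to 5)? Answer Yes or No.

Yes

At A = 4, B = 1, for instance:
B ∧ B = 1 ∧ 1 = 1
¬A = ¬4 = 1
(B ∧ B) ↔ ¬A = 1 ↔ 1 = 5
B ↔ A = 1 ↔ 4 = 2
((B ∧ B) ↔ ¬A) ∨ (B ↔ A) = 5 ∨ 2 = 5
¬B = ¬1 = 4
(((B ∧ B) ↔ ¬A) ∨ (B ↔ A)) ∨ ¬B = 5 ∨ 4 = 5
(((B ∧ B) ↔ ¬A) ∨ (B ↔ A)) → ((((B ∧ B) ↔ ¬A) ∨ (B ↔ A)) ∨ ¬B) = 5 → 5 = 5
and checking the remaining 35 assignments likewise gives ≥ 5 in every case.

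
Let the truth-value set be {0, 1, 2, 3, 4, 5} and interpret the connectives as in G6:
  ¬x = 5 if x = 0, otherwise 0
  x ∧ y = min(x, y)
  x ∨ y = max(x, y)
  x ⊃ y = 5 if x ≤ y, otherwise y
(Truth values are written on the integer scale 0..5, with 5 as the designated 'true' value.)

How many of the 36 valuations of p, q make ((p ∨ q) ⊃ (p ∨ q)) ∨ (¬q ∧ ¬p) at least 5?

36

value 5: 36 assignments (counts)
So 36 of the 36 assignments meet the threshold.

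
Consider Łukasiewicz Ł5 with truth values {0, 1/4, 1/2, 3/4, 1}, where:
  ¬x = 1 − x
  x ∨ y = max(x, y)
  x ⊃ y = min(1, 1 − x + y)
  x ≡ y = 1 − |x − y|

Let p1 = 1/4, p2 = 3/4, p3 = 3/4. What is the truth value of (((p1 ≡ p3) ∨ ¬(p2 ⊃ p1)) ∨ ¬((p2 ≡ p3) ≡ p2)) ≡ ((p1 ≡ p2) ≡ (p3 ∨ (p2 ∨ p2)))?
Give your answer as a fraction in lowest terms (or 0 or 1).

3/4

p1 ≡ p3 = 1/4 ≡ 3/4 = 1/2
p2 ⊃ p1 = 3/4 ⊃ 1/4 = 1/2
¬(p2 ⊃ p1) = ¬1/2 = 1/2
(p1 ≡ p3) ∨ ¬(p2 ⊃ p1) = 1/2 ∨ 1/2 = 1/2
p2 ≡ p3 = 3/4 ≡ 3/4 = 1
(p2 ≡ p3) ≡ p2 = 1 ≡ 3/4 = 3/4
¬((p2 ≡ p3) ≡ p2) = ¬3/4 = 1/4
((p1 ≡ p3) ∨ ¬(p2 ⊃ p1)) ∨ ¬((p2 ≡ p3) ≡ p2) = 1/2 ∨ 1/4 = 1/2
p1 ≡ p2 = 1/4 ≡ 3/4 = 1/2
p2 ∨ p2 = 3/4 ∨ 3/4 = 3/4
p3 ∨ (p2 ∨ p2) = 3/4 ∨ 3/4 = 3/4
(p1 ≡ p2) ≡ (p3 ∨ (p2 ∨ p2)) = 1/2 ≡ 3/4 = 3/4
(((p1 ≡ p3) ∨ ¬(p2 ⊃ p1)) ∨ ¬((p2 ≡ p3) ≡ p2)) ≡ ((p1 ≡ p2) ≡ (p3 ∨ (p2 ∨ p2))) = 1/2 ≡ 3/4 = 3/4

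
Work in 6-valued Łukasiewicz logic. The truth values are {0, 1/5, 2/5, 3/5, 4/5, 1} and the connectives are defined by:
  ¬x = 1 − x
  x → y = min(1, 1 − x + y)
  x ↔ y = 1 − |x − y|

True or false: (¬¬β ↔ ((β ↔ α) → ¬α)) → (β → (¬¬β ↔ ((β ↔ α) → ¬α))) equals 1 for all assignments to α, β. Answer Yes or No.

Yes

At α = 4/5, β = 2/5, for instance:
¬β = ¬2/5 = 3/5
¬¬β = ¬3/5 = 2/5
β ↔ α = 2/5 ↔ 4/5 = 3/5
¬α = ¬4/5 = 1/5
(β ↔ α) → ¬α = 3/5 → 1/5 = 3/5
¬¬β ↔ ((β ↔ α) → ¬α) = 2/5 ↔ 3/5 = 4/5
β → (¬¬β ↔ ((β ↔ α) → ¬α)) = 2/5 → 4/5 = 1
(¬¬β ↔ ((β ↔ α) → ¬α)) → (β → (¬¬β ↔ ((β ↔ α) → ¬α))) = 4/5 → 1 = 1
and checking the remaining 35 assignments likewise gives ≥ 1 in every case.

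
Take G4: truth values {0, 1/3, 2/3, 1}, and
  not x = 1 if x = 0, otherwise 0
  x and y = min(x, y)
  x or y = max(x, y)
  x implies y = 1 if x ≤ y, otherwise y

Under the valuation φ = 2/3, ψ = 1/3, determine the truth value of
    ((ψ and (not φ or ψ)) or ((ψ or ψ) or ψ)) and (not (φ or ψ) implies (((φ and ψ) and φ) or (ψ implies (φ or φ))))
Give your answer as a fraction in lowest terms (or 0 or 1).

1/3

not φ = not 2/3 = 0
not φ or ψ = 0 or 1/3 = 1/3
ψ and (not φ or ψ) = 1/3 and 1/3 = 1/3
ψ or ψ = 1/3 or 1/3 = 1/3
(ψ or ψ) or ψ = 1/3 or 1/3 = 1/3
(ψ and (not φ or ψ)) or ((ψ or ψ) or ψ) = 1/3 or 1/3 = 1/3
φ or ψ = 2/3 or 1/3 = 2/3
not (φ or ψ) = not 2/3 = 0
φ and ψ = 2/3 and 1/3 = 1/3
(φ and ψ) and φ = 1/3 and 2/3 = 1/3
φ or φ = 2/3 or 2/3 = 2/3
ψ implies (φ or φ) = 1/3 implies 2/3 = 1
((φ and ψ) and φ) or (ψ implies (φ or φ)) = 1/3 or 1 = 1
not (φ or ψ) implies (((φ and ψ) and φ) or (ψ implies (φ or φ))) = 0 implies 1 = 1
((ψ and (not φ or ψ)) or ((ψ or ψ) or ψ)) and (not (φ or ψ) implies (((φ and ψ) and φ) or (ψ implies (φ or φ)))) = 1/3 and 1 = 1/3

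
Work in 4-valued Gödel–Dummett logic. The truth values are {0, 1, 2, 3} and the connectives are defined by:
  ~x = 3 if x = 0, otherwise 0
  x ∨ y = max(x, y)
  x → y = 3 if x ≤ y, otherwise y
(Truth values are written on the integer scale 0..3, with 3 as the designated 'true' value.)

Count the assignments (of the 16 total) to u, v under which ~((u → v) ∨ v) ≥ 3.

u = 0, v = 0 ↦ 0  <
u = 0, v = 1 ↦ 0  <
u = 0, v = 2 ↦ 0  <
u = 0, v = 3 ↦ 0  <
u = 1, v = 0 ↦ 3  ≥
u = 1, v = 1 ↦ 0  <
u = 1, v = 2 ↦ 0  <
u = 1, v = 3 ↦ 0  <
u = 2, v = 0 ↦ 3  ≥
u = 2, v = 1 ↦ 0  <
u = 2, v = 2 ↦ 0  <
u = 2, v = 3 ↦ 0  <
u = 3, v = 0 ↦ 3  ≥
u = 3, v = 1 ↦ 0  <
u = 3, v = 2 ↦ 0  <
u = 3, v = 3 ↦ 0  <
So 3 of the 16 assignments meet the threshold.

3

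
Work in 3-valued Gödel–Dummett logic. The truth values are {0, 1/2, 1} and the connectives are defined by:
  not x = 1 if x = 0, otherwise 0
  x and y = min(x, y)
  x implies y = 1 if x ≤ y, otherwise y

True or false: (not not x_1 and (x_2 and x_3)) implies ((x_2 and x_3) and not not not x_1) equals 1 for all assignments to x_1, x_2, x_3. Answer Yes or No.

Counterexample: take x_1 = 1/2, x_2 = 1/2, x_3 = 1/2.
not x_1 = not 1/2 = 0
not not x_1 = not 0 = 1
x_2 and x_3 = 1/2 and 1/2 = 1/2
not not x_1 and (x_2 and x_3) = 1 and 1/2 = 1/2
x_2 and x_3 = 1/2 and 1/2 = 1/2
not x_1 = not 1/2 = 0
not not x_1 = not 0 = 1
not not not x_1 = not 1 = 0
(x_2 and x_3) and not not not x_1 = 1/2 and 0 = 0
(not not x_1 and (x_2 and x_3)) implies ((x_2 and x_3) and not not not x_1) = 1/2 implies 0 = 0
This gives 0 ≠ 1.

No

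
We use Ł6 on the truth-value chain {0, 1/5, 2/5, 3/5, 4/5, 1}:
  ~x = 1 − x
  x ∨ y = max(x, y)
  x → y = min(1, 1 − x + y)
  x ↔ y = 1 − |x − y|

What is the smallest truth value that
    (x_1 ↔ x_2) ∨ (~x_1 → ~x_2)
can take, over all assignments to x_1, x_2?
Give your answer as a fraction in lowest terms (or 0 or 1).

0

Take x_1 = 0, x_2 = 1:
x_1 ↔ x_2 = 0 ↔ 1 = 0
~x_1 = ~0 = 1
~x_2 = ~1 = 0
~x_1 → ~x_2 = 1 → 0 = 0
(x_1 ↔ x_2) ∨ (~x_1 → ~x_2) = 0 ∨ 0 = 0
No assignment yields a value below 0, so this is the minimum.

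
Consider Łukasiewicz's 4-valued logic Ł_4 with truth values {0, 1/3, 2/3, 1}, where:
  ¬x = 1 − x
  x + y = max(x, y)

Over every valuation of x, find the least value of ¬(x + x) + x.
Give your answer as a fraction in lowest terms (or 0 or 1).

Take x = 1/3:
x + x = 1/3 + 1/3 = 1/3
¬(x + x) = ¬1/3 = 2/3
¬(x + x) + x = 2/3 + 1/3 = 2/3
No assignment yields a value below 2/3, so this is the minimum.

2/3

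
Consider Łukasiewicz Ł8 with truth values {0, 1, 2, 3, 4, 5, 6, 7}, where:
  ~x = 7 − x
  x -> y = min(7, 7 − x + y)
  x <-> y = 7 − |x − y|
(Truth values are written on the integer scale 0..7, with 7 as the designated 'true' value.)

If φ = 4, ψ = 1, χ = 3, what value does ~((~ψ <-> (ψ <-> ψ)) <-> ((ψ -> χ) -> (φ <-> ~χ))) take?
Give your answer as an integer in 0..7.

~ψ = ~1 = 6
ψ <-> ψ = 1 <-> 1 = 7
~ψ <-> (ψ <-> ψ) = 6 <-> 7 = 6
ψ -> χ = 1 -> 3 = 7
~χ = ~3 = 4
φ <-> ~χ = 4 <-> 4 = 7
(ψ -> χ) -> (φ <-> ~χ) = 7 -> 7 = 7
(~ψ <-> (ψ <-> ψ)) <-> ((ψ -> χ) -> (φ <-> ~χ)) = 6 <-> 7 = 6
~((~ψ <-> (ψ <-> ψ)) <-> ((ψ -> χ) -> (φ <-> ~χ))) = ~6 = 1

1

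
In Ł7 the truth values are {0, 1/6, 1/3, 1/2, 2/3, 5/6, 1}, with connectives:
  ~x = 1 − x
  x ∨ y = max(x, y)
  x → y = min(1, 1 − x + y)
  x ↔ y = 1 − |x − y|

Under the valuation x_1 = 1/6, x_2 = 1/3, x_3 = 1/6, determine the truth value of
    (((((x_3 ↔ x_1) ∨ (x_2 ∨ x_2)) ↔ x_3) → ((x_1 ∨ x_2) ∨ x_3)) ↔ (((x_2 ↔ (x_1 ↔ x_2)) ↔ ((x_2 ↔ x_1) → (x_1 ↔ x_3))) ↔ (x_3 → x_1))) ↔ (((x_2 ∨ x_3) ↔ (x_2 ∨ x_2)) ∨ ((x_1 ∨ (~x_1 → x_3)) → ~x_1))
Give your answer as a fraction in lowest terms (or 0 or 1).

x_3 ↔ x_1 = 1/6 ↔ 1/6 = 1
x_2 ∨ x_2 = 1/3 ∨ 1/3 = 1/3
(x_3 ↔ x_1) ∨ (x_2 ∨ x_2) = 1 ∨ 1/3 = 1
((x_3 ↔ x_1) ∨ (x_2 ∨ x_2)) ↔ x_3 = 1 ↔ 1/6 = 1/6
x_1 ∨ x_2 = 1/6 ∨ 1/3 = 1/3
(x_1 ∨ x_2) ∨ x_3 = 1/3 ∨ 1/6 = 1/3
(((x_3 ↔ x_1) ∨ (x_2 ∨ x_2)) ↔ x_3) → ((x_1 ∨ x_2) ∨ x_3) = 1/6 → 1/3 = 1
x_1 ↔ x_2 = 1/6 ↔ 1/3 = 5/6
x_2 ↔ (x_1 ↔ x_2) = 1/3 ↔ 5/6 = 1/2
x_2 ↔ x_1 = 1/3 ↔ 1/6 = 5/6
x_1 ↔ x_3 = 1/6 ↔ 1/6 = 1
(x_2 ↔ x_1) → (x_1 ↔ x_3) = 5/6 → 1 = 1
(x_2 ↔ (x_1 ↔ x_2)) ↔ ((x_2 ↔ x_1) → (x_1 ↔ x_3)) = 1/2 ↔ 1 = 1/2
x_3 → x_1 = 1/6 → 1/6 = 1
((x_2 ↔ (x_1 ↔ x_2)) ↔ ((x_2 ↔ x_1) → (x_1 ↔ x_3))) ↔ (x_3 → x_1) = 1/2 ↔ 1 = 1/2
((((x_3 ↔ x_1) ∨ (x_2 ∨ x_2)) ↔ x_3) → ((x_1 ∨ x_2) ∨ x_3)) ↔ (((x_2 ↔ (x_1 ↔ x_2)) ↔ ((x_2 ↔ x_1) → (x_1 ↔ x_3))) ↔ (x_3 → x_1)) = 1 ↔ 1/2 = 1/2
x_2 ∨ x_3 = 1/3 ∨ 1/6 = 1/3
x_2 ∨ x_2 = 1/3 ∨ 1/3 = 1/3
(x_2 ∨ x_3) ↔ (x_2 ∨ x_2) = 1/3 ↔ 1/3 = 1
~x_1 = ~1/6 = 5/6
~x_1 → x_3 = 5/6 → 1/6 = 1/3
x_1 ∨ (~x_1 → x_3) = 1/6 ∨ 1/3 = 1/3
~x_1 = ~1/6 = 5/6
(x_1 ∨ (~x_1 → x_3)) → ~x_1 = 1/3 → 5/6 = 1
((x_2 ∨ x_3) ↔ (x_2 ∨ x_2)) ∨ ((x_1 ∨ (~x_1 → x_3)) → ~x_1) = 1 ∨ 1 = 1
(((((x_3 ↔ x_1) ∨ (x_2 ∨ x_2)) ↔ x_3) → ((x_1 ∨ x_2) ∨ x_3)) ↔ (((x_2 ↔ (x_1 ↔ x_2)) ↔ ((x_2 ↔ x_1) → (x_1 ↔ x_3))) ↔ (x_3 → x_1))) ↔ (((x_2 ∨ x_3) ↔ (x_2 ∨ x_2)) ∨ ((x_1 ∨ (~x_1 → x_3)) → ~x_1)) = 1/2 ↔ 1 = 1/2

1/2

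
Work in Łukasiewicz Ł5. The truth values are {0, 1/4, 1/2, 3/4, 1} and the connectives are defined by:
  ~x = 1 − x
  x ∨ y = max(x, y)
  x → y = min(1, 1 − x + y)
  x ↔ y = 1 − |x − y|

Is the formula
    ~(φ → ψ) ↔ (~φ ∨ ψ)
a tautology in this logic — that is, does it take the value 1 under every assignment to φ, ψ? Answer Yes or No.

No

Counterexample: take φ = 0, ψ = 0.
φ → ψ = 0 → 0 = 1
~(φ → ψ) = ~1 = 0
~φ = ~0 = 1
~φ ∨ ψ = 1 ∨ 0 = 1
~(φ → ψ) ↔ (~φ ∨ ψ) = 0 ↔ 1 = 0
This gives 0 ≠ 1.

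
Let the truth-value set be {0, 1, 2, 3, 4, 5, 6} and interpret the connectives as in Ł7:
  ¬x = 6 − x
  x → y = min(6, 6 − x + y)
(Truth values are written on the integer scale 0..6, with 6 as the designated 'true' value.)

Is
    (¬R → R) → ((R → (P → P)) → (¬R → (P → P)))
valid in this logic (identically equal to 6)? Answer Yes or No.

At P = 3, R = 6, for instance:
¬R = ¬6 = 0
¬R → R = 0 → 6 = 6
P → P = 3 → 3 = 6
R → (P → P) = 6 → 6 = 6
¬R → (P → P) = 0 → 6 = 6
(R → (P → P)) → (¬R → (P → P)) = 6 → 6 = 6
(¬R → R) → ((R → (P → P)) → (¬R → (P → P))) = 6 → 6 = 6
and checking the remaining 48 assignments likewise gives ≥ 6 in every case.

Yes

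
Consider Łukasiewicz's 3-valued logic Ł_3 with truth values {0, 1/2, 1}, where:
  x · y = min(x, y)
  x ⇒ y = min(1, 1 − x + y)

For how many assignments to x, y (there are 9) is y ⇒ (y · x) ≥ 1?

6

x = 0, y = 0 ↦ 1  ≥
x = 0, y = 1/2 ↦ 1/2  <
x = 0, y = 1 ↦ 0  <
x = 1/2, y = 0 ↦ 1  ≥
x = 1/2, y = 1/2 ↦ 1  ≥
x = 1/2, y = 1 ↦ 1/2  <
x = 1, y = 0 ↦ 1  ≥
x = 1, y = 1/2 ↦ 1  ≥
x = 1, y = 1 ↦ 1  ≥
So 6 of the 9 assignments meet the threshold.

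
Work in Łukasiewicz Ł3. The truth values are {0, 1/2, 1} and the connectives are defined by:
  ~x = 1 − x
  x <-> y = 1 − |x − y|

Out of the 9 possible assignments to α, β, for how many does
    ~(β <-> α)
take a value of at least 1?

α = 0, β = 0 ↦ 0  <
α = 0, β = 1/2 ↦ 1/2  <
α = 0, β = 1 ↦ 1  ≥
α = 1/2, β = 0 ↦ 1/2  <
α = 1/2, β = 1/2 ↦ 0  <
α = 1/2, β = 1 ↦ 1/2  <
α = 1, β = 0 ↦ 1  ≥
α = 1, β = 1/2 ↦ 1/2  <
α = 1, β = 1 ↦ 0  <
So 2 of the 9 assignments meet the threshold.

2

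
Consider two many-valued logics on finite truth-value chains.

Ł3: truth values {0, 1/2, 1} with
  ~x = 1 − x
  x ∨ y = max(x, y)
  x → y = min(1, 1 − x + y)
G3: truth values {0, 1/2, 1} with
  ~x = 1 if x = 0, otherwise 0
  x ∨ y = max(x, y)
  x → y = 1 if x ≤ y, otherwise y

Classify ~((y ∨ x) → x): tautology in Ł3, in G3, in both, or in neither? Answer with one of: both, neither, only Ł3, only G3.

neither

In Ł3: at x = 0, y = 0 the value is 0 — not a tautology.
In G3: at x = 0, y = 0 the value is 0 — not a tautology.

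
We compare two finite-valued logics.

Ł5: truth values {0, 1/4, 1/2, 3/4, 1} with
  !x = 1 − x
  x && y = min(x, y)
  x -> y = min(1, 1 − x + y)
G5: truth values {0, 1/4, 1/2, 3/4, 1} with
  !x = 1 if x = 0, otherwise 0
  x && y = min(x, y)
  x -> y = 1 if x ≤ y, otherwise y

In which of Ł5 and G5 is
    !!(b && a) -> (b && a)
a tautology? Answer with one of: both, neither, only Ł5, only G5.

In Ł5: every assignment gives 1 — tautology.
In G5: at a = 1/4, b = 1/4 the value is 1/4 — not a tautology.

only Ł5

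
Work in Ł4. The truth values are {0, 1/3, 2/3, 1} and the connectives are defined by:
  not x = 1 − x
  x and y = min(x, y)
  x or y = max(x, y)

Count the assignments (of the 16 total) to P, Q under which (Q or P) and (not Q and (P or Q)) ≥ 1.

1

P = 0, Q = 0 ↦ 0  <
P = 0, Q = 1/3 ↦ 1/3  <
P = 0, Q = 2/3 ↦ 1/3  <
P = 0, Q = 1 ↦ 0  <
P = 1/3, Q = 0 ↦ 1/3  <
P = 1/3, Q = 1/3 ↦ 1/3  <
P = 1/3, Q = 2/3 ↦ 1/3  <
P = 1/3, Q = 1 ↦ 0  <
P = 2/3, Q = 0 ↦ 2/3  <
P = 2/3, Q = 1/3 ↦ 2/3  <
P = 2/3, Q = 2/3 ↦ 1/3  <
P = 2/3, Q = 1 ↦ 0  <
P = 1, Q = 0 ↦ 1  ≥
P = 1, Q = 1/3 ↦ 2/3  <
P = 1, Q = 2/3 ↦ 1/3  <
P = 1, Q = 1 ↦ 0  <
So 1 of the 16 assignments meets the threshold.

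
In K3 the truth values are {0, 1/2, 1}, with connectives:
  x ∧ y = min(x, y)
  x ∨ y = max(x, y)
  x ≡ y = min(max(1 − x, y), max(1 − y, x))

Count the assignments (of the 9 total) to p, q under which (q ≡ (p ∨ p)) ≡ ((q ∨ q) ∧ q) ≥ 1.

2

p = 0, q = 0 ↦ 0  <
p = 0, q = 1/2 ↦ 1/2  <
p = 0, q = 1 ↦ 0  <
p = 1/2, q = 0 ↦ 1/2  <
p = 1/2, q = 1/2 ↦ 1/2  <
p = 1/2, q = 1 ↦ 1/2  <
p = 1, q = 0 ↦ 1  ≥
p = 1, q = 1/2 ↦ 1/2  <
p = 1, q = 1 ↦ 1  ≥
So 2 of the 9 assignments meet the threshold.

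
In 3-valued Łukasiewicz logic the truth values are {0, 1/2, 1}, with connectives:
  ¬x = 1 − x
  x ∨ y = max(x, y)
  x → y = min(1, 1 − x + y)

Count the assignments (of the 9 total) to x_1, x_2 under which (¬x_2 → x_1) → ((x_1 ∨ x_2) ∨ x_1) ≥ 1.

8

x_1 = 0, x_2 = 0 ↦ 1  ≥
x_1 = 0, x_2 = 1/2 ↦ 1  ≥
x_1 = 0, x_2 = 1 ↦ 1  ≥
x_1 = 1/2, x_2 = 0 ↦ 1  ≥
x_1 = 1/2, x_2 = 1/2 ↦ 1/2  <
x_1 = 1/2, x_2 = 1 ↦ 1  ≥
x_1 = 1, x_2 = 0 ↦ 1  ≥
x_1 = 1, x_2 = 1/2 ↦ 1  ≥
x_1 = 1, x_2 = 1 ↦ 1  ≥
So 8 of the 9 assignments meet the threshold.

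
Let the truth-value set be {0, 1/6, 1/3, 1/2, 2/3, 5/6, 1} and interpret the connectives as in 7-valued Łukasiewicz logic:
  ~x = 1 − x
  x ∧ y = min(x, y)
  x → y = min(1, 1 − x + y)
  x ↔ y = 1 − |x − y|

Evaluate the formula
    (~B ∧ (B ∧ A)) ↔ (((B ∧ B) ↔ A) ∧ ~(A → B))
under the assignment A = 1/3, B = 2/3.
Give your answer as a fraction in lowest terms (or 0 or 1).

~B = ~2/3 = 1/3
B ∧ A = 2/3 ∧ 1/3 = 1/3
~B ∧ (B ∧ A) = 1/3 ∧ 1/3 = 1/3
B ∧ B = 2/3 ∧ 2/3 = 2/3
(B ∧ B) ↔ A = 2/3 ↔ 1/3 = 2/3
A → B = 1/3 → 2/3 = 1
~(A → B) = ~1 = 0
((B ∧ B) ↔ A) ∧ ~(A → B) = 2/3 ∧ 0 = 0
(~B ∧ (B ∧ A)) ↔ (((B ∧ B) ↔ A) ∧ ~(A → B)) = 1/3 ↔ 0 = 2/3

2/3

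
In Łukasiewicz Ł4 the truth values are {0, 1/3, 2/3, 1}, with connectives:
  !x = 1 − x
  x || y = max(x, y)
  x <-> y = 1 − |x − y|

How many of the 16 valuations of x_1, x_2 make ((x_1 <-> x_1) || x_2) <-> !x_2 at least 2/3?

8

x_1 = 0, x_2 = 0 ↦ 1  ≥
x_1 = 0, x_2 = 1/3 ↦ 2/3  ≥
x_1 = 0, x_2 = 2/3 ↦ 1/3  <
x_1 = 0, x_2 = 1 ↦ 0  <
x_1 = 1/3, x_2 = 0 ↦ 1  ≥
x_1 = 1/3, x_2 = 1/3 ↦ 2/3  ≥
x_1 = 1/3, x_2 = 2/3 ↦ 1/3  <
x_1 = 1/3, x_2 = 1 ↦ 0  <
x_1 = 2/3, x_2 = 0 ↦ 1  ≥
x_1 = 2/3, x_2 = 1/3 ↦ 2/3  ≥
x_1 = 2/3, x_2 = 2/3 ↦ 1/3  <
x_1 = 2/3, x_2 = 1 ↦ 0  <
x_1 = 1, x_2 = 0 ↦ 1  ≥
x_1 = 1, x_2 = 1/3 ↦ 2/3  ≥
x_1 = 1, x_2 = 2/3 ↦ 1/3  <
x_1 = 1, x_2 = 1 ↦ 0  <
So 8 of the 16 assignments meet the threshold.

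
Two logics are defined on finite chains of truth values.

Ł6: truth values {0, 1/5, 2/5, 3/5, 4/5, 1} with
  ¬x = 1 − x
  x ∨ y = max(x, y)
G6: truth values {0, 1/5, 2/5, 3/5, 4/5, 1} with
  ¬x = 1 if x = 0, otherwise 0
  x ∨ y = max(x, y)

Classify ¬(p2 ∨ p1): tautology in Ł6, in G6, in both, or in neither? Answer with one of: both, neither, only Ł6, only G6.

neither

In Ł6: at p1 = 0, p2 = 1/5 the value is 4/5 — not a tautology.
In G6: at p1 = 0, p2 = 1/5 the value is 0 — not a tautology.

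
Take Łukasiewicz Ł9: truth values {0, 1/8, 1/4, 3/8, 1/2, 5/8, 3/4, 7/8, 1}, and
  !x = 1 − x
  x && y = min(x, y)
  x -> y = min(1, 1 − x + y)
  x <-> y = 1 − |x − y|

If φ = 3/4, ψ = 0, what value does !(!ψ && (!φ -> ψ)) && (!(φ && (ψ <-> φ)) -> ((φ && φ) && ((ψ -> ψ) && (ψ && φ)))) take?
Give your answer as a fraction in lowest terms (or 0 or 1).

!ψ = !0 = 1
!φ = !3/4 = 1/4
!φ -> ψ = 1/4 -> 0 = 3/4
!ψ && (!φ -> ψ) = 1 && 3/4 = 3/4
!(!ψ && (!φ -> ψ)) = !3/4 = 1/4
ψ <-> φ = 0 <-> 3/4 = 1/4
φ && (ψ <-> φ) = 3/4 && 1/4 = 1/4
!(φ && (ψ <-> φ)) = !1/4 = 3/4
φ && φ = 3/4 && 3/4 = 3/4
ψ -> ψ = 0 -> 0 = 1
ψ && φ = 0 && 3/4 = 0
(ψ -> ψ) && (ψ && φ) = 1 && 0 = 0
(φ && φ) && ((ψ -> ψ) && (ψ && φ)) = 3/4 && 0 = 0
!(φ && (ψ <-> φ)) -> ((φ && φ) && ((ψ -> ψ) && (ψ && φ))) = 3/4 -> 0 = 1/4
!(!ψ && (!φ -> ψ)) && (!(φ && (ψ <-> φ)) -> ((φ && φ) && ((ψ -> ψ) && (ψ && φ)))) = 1/4 && 1/4 = 1/4

1/4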